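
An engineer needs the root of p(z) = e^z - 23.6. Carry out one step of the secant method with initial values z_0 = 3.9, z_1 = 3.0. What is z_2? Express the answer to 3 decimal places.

3.108

p(3.9) = 25.80245, p(3.0) = -3.51446
z_2 = 3.00000 − (-3.51446)·(3.00000 − 3.90000) / (-3.51446 − 25.80245) = 3.00000 − (3.16302)/(-29.31691) = 3.10789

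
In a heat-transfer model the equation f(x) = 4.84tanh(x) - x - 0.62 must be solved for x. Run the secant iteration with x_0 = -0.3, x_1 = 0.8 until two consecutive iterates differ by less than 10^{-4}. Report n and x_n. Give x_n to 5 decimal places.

f(-0.3) = -1.7299530, f(0.8) = 1.7939380
x_2 = 0.8000000 − 1.7939380·(1.1000000)/(3.5238910) = 0.2400134;  |Δ| = 0.5599866
f(0.2400134) = 0.2798473
x_3 = 0.2400134 − 0.2798473·(-0.5599866)/(-1.5140907) = 0.1365119;  |Δ| = 0.1035015
f(0.1365119) = -0.0998684
x_4 = 0.1365119 − (-0.0998684)·(-0.1035015)/(-0.3797157) = 0.1637336;  |Δ| = 0.0272218
f(0.1637336) = 0.0017305
x_5 = 0.1637336 − 0.0017305·(0.0272218)/(0.1015989) = 0.1632700;  |Δ| = 0.0004637
f(0.1632700) = 0.0000090
x_6 = 0.1632700 − 0.0000090·(-0.0004637)/(-0.0017215) = 0.1632675;  |Δ| = 0.0000024
|x_6 − x_5| = 0.0000024 < 10^{-4}

n = 6, x_n = 0.16327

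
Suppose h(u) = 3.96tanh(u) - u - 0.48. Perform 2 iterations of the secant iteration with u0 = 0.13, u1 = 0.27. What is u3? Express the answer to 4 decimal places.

0.1641

h(0.13) = -0.098081, h(0.27) = 0.293954
u2 = 0.270000 − 0.293954·(0.270000 − 0.130000) / (0.293954 − (-0.098081)) = 0.270000 − (0.041154)/(0.392035) = 0.165026
h(0.165026) = 0.002607
u3 = 0.165026 − 0.002607·(0.165026 − 0.270000) / (0.002607 − 0.293954) = 0.165026 − (-0.000274)/(-0.291347) = 0.164086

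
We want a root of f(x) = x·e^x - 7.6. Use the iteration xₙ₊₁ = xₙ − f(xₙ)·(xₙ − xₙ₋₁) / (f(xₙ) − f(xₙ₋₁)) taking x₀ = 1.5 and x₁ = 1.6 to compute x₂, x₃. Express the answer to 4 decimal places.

1.5730, 1.5743

f(1.5) = -0.877466, f(1.6) = 0.324852
x₂ = 1.600000 − 0.324852·(1.600000 − 1.500000) / (0.324852 − (-0.877466)) = 1.600000 − (0.032485)/(1.202318) = 1.572981
f(1.572981) = -0.016659
x₃ = 1.572981 − (-0.016659)·(1.572981 − 1.600000) / (-0.016659 − 0.324852) = 1.572981 − (0.000450)/(-0.341511) = 1.574299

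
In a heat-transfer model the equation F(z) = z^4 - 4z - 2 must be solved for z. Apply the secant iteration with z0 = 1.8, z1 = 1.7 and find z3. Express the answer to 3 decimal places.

F(1.8) = 1.29760, F(1.7) = -0.44790
z2 = 1.70000 − (-0.44790)·(1.70000 − 1.80000) / (-0.44790 − 1.29760) = 1.70000 − (0.04479)/(-1.74550) = 1.72566
F(1.72566) = -0.03473
z3 = 1.72566 − (-0.03473)·(1.72566 − 1.70000) / (-0.03473 − (-0.44790)) = 1.72566 − (-0.00089)/(0.41317) = 1.72782

1.728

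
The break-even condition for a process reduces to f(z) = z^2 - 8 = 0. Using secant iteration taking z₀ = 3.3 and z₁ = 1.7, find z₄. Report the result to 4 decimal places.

f(3.3) = 2.890000, f(1.7) = -5.110000
z₂ = 1.700000 − (-5.110000)·(1.700000 − 3.300000) / (-5.110000 − 2.890000) = 1.700000 − (8.176000)/(-8.000000) = 2.722000
f(2.722000) = -0.590716
z₃ = 2.722000 − (-0.590716)·(2.722000 − 1.700000) / (-0.590716 − (-5.110000)) = 2.722000 − (-0.603712)/(4.519284) = 2.855586
f(2.855586) = 0.154370
z₄ = 2.855586 − 0.154370·(2.855586 − 2.722000) / (0.154370 − (-0.590716)) = 2.855586 − (0.020622)/(0.745086) = 2.827909

2.8279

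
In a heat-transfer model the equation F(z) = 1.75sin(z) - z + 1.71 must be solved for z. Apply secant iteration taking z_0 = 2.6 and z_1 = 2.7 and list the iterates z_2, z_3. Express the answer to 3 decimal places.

F(2.6) = 0.01213, F(2.7) = -0.24209
z_2 = 2.70000 − (-0.24209)·(2.70000 − 2.60000) / (-0.24209 − 0.01213) = 2.70000 − (-0.02421)/(-0.25421) = 2.60477
F(2.60477) = 0.00019
z_3 = 2.60477 − 0.00019·(2.60477 − 2.70000) / (0.00019 − (-0.24209)) = 2.60477 − (-0.00002)/(0.24228) = 2.60485

2.605, 2.605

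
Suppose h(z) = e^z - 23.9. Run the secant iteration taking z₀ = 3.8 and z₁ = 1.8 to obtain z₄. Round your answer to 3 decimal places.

h(3.8) = 20.80118, h(1.8) = -17.85035
z₂ = 1.80000 − (-17.85035)·(1.80000 − 3.80000) / (-17.85035 − 20.80118) = 1.80000 − (35.70071)/(-38.65154) = 2.72366
h(2.72366) = -8.66408
z₃ = 2.72366 − (-8.66408)·(2.72366 − 1.80000) / (-8.66408 − (-17.85035)) = 2.72366 − (-8.00263)/(9.18627) = 3.59481
h(3.59481) = 12.50866
z₄ = 3.59481 − 12.50866·(3.59481 − 2.72366) / (12.50866 − (-8.66408)) = 3.59481 − (10.89694)/(21.17275) = 3.08014

3.080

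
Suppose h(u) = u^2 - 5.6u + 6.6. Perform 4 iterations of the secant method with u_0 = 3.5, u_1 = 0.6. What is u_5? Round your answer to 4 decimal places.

h(3.5) = -0.750000, h(0.6) = 3.600000
u_2 = 0.600000 − 3.600000·(0.600000 − 3.500000) / (3.600000 − (-0.750000)) = 0.600000 − (-10.440000)/(4.350000) = 3.000000
h(3.000000) = -1.200000
u_3 = 3.000000 − (-1.200000)·(3.000000 − 0.600000) / (-1.200000 − 3.600000) = 3.000000 − (-2.880000)/(-4.800000) = 2.400000
h(2.400000) = -1.080000
u_4 = 2.400000 − (-1.080000)·(2.400000 − 3.000000) / (-1.080000 − (-1.200000)) = 2.400000 − (0.648000)/(0.120000) = -3.000000
h(-3.000000) = 32.400000
u_5 = -3.000000 − 32.400000·(-3.000000 − 2.400000) / (32.400000 − (-1.080000)) = -3.000000 − (-174.960000)/(33.480000) = 2.225806

2.2258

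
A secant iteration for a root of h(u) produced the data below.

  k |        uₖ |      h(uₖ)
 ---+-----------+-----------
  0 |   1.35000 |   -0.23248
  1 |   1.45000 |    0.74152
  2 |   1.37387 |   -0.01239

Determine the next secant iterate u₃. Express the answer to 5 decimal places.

1.37512

u₃ = 1.37387 − (-0.01239)·(1.37387 − 1.45000) / (-0.01239 − 0.74152)
   = 1.37387 − (0.0009433)/(-0.7539100) = 1.3751211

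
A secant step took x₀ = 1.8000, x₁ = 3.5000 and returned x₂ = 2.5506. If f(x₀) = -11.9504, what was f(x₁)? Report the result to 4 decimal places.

15.1155

The secant line through (1.8000, -11.9504) and (3.5000, f(x₁)) crosses zero at x₂ = 2.5506.
So (1.8000, -11.9504), (3.5000, f(x₁)), (2.5506, 0) are collinear:
f(x₁) = -11.9504 · (3.5000 − 2.5506) / (1.8000 − 2.5506) = -11.9504 · (0.949400)/(-0.750600) = 15.115521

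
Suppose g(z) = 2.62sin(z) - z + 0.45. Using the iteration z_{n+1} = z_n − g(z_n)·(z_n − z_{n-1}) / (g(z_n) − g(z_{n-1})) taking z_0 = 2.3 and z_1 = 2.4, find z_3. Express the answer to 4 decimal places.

g(2.3) = 0.103748, g(2.4) = -0.180286
z_2 = 2.400000 − (-0.180286)·(2.400000 − 2.300000) / (-0.180286 − 0.103748) = 2.400000 − (-0.018029)/(-0.284034) = 2.336526
g(2.336526) = 0.002170
z_3 = 2.336526 − 0.002170·(2.336526 − 2.400000) / (0.002170 − (-0.180286)) = 2.336526 − (-0.000138)/(0.182456) = 2.337281

2.3373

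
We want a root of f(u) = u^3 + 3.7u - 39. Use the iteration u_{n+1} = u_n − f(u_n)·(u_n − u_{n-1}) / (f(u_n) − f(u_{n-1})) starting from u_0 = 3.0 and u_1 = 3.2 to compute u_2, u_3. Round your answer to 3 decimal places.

3.028, 3.029

f(3.0) = -0.90000, f(3.2) = 5.60800
u_2 = 3.20000 − 5.60800·(3.20000 − 3.00000) / (5.60800 − (-0.90000)) = 3.20000 − (1.12160)/(6.50800) = 3.02766
f(3.02766) = -0.04399
u_3 = 3.02766 − (-0.04399)·(3.02766 − 3.20000) / (-0.04399 − 5.60800) = 3.02766 − (0.00758)/(-5.65199) = 3.02900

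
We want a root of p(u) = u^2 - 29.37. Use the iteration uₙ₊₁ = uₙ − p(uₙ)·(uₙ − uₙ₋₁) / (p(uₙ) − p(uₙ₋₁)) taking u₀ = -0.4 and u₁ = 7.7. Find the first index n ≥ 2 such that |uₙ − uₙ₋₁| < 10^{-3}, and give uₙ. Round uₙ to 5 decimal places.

n = 7, uₙ = 5.41941

p(-0.4) = -29.2100000, p(7.7) = 29.9200000
u₂ = 7.7000000 − 29.9200000·(8.1000000)/(59.1300000) = 3.6013699;  |Δ| = 4.0986301
p(3.6013699) = -16.4001351
u₃ = 3.6013699 − (-16.4001351)·(-4.0986301)/(-46.3201351) = 5.0525333;  |Δ| = 1.4511635
p(5.0525333) = -3.8419069
u₄ = 5.0525333 − (-3.8419069)·(1.4511635)/(12.5582282) = 5.4964841;  |Δ| = 0.4439508
p(5.4964841) = 0.8413374
u₅ = 5.4964841 − 0.8413374·(0.4439508)/(4.6832443) = 5.4167290;  |Δ| = 0.0797550
p(5.4167290) = -0.0290464
u₆ = 5.4167290 − (-0.0290464)·(-0.0797550)/(-0.8703839) = 5.4193906;  |Δ| = 0.0026616
p(5.4193906) = -0.0002052
u₇ = 5.4193906 − (-0.0002052)·(0.0026616)/(0.0288413) = 5.4194096;  |Δ| = 0.0000189
|u₇ − u₆| = 0.0000189 < 10^{-3}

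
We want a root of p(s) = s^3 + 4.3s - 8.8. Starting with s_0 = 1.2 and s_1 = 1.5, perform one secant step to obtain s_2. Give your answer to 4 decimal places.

1.3953

p(1.2) = -1.912000, p(1.5) = 1.025000
s_2 = 1.500000 − 1.025000·(1.500000 − 1.200000) / (1.025000 − (-1.912000)) = 1.500000 − (0.307500)/(2.937000) = 1.395301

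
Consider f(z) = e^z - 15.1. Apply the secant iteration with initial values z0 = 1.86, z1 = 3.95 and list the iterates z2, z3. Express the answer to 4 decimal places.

f(1.86) = -8.676263, f(3.95) = 36.835367
z2 = 3.950000 − 36.835367·(3.950000 − 1.860000) / (36.835367 − (-8.676263)) = 3.950000 − (76.985917)/(45.511630) = 2.258434
f(2.258434) = -5.531904
z3 = 2.258434 − (-5.531904)·(2.258434 − 3.950000) / (-5.531904 − 36.835367) = 2.258434 − (9.357580)/(-42.367271) = 2.479302

2.2584, 2.4793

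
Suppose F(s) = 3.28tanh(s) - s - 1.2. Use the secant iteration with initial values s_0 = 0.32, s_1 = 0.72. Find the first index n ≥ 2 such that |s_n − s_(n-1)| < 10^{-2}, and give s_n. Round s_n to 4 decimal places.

n = 4, s_n = 0.6297

F(0.32) = -0.504817, F(0.72) = 0.103463
s_2 = 0.720000 − 0.103463·(0.400000)/(0.608280) = 0.651964;  |Δ| = 0.068036
F(0.651964) = 0.027445
s_3 = 0.651964 − 0.027445·(-0.068036)/(-0.076017) = 0.627400;  |Δ| = 0.024564
F(0.627400) = -0.002869
s_4 = 0.627400 − (-0.002869)·(-0.024564)/(-0.030314) = 0.629725;  |Δ| = 0.002325
|s_4 − s_3| = 0.002325 < 10^{-2}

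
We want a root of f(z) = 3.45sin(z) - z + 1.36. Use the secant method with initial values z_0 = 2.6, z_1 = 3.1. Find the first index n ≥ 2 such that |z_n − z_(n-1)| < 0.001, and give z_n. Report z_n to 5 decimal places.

n = 4, z_n = 2.73246

f(2.6) = 0.5384797, f(3.1) = -1.5965467
z_2 = 3.1000000 − (-1.5965467)·(0.5000000)/(-2.1350264) = 2.7261061;  |Δ| = 0.3738939
f(2.7261061) = 0.0264351
z_3 = 2.7261061 − 0.0264351·(-0.3738939)/(1.6229818) = 2.7321961;  |Δ| = 0.0060900
f(2.7321961) = 0.0010966
z_4 = 2.7321961 − 0.0010966·(0.0060900)/(-0.0253385) = 2.7324596;  |Δ| = 0.0002636
|z_4 − z_3| = 0.0002636 < 0.001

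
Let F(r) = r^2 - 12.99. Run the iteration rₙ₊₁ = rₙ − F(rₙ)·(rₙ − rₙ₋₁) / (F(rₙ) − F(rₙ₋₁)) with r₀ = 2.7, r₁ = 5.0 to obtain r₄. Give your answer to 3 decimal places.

F(2.7) = -5.70000, F(5.0) = 12.01000
r₂ = 5.00000 − 12.01000·(5.00000 − 2.70000) / (12.01000 − (-5.70000)) = 5.00000 − (27.62300)/(17.71000) = 3.44026
F(3.44026) = -1.15461
r₃ = 3.44026 − (-1.15461)·(3.44026 − 5.00000) / (-1.15461 − 12.01000) = 3.44026 − (1.80090)/(-13.16461) = 3.57706
F(3.57706) = -0.19466
r₄ = 3.57706 − (-0.19466)·(3.57706 − 3.44026) / (-0.19466 − (-1.15461)) = 3.57706 − (-0.02663)/(0.95996) = 3.60480

3.605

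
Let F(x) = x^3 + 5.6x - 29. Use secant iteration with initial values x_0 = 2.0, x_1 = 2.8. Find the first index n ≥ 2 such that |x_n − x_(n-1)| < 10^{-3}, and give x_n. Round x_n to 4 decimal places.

F(2.0) = -9.800000, F(2.8) = 8.632000
x_2 = 2.800000 − 8.632000·(0.800000)/(18.432000) = 2.425347;  |Δ| = 0.374653
F(2.425347) = -1.151413
x_3 = 2.425347 − (-1.151413)·(-0.374653)/(-9.783413) = 2.469440;  |Δ| = 0.044093
F(2.469440) = -0.112154
x_4 = 2.469440 − (-0.112154)·(0.044093)/(1.039259) = 2.474199;  |Δ| = 0.004758
F(2.474199) = 0.001713
x_5 = 2.474199 − 0.001713·(0.004758)/(0.113867) = 2.474127;  |Δ| = 0.000072
|x_5 − x_4| = 0.000072 < 10^{-3}

n = 5, x_n = 2.4741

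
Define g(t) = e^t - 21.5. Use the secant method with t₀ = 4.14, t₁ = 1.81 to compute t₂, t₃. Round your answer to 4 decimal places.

2.4425, 3.6155

g(4.14) = 41.302821, g(1.81) = -15.389553
t₂ = 1.810000 − (-15.389553)·(1.810000 − 4.140000) / (-15.389553 − 41.302821) = 1.810000 − (35.857657)/(-56.692374) = 2.442495
g(2.442495) = -9.998295
t₃ = 2.442495 − (-9.998295)·(2.442495 − 1.810000) / (-9.998295 − (-15.389553)) = 2.442495 − (-6.323874)/(5.391257) = 3.615482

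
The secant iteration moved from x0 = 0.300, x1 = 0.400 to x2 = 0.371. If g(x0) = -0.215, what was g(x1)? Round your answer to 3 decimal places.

0.088

The secant line through (0.300, -0.215) and (0.400, g(x1)) crosses zero at x2 = 0.371.
So (0.300, -0.215), (0.400, g(x1)), (0.371, 0) are collinear:
g(x1) = -0.215 · (0.400 − 0.371) / (0.300 − 0.371) = -0.215 · (0.02900)/(-0.07100) = 0.08782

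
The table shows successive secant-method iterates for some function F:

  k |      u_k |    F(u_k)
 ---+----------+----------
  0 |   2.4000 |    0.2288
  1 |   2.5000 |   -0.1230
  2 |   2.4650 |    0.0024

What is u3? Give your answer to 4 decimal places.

u3 = 2.4650 − 0.0024·(2.4650 − 2.5000) / (0.0024 − (-0.1230))
   = 2.4650 − (-0.000084)/(0.125400) = 2.465670

2.4657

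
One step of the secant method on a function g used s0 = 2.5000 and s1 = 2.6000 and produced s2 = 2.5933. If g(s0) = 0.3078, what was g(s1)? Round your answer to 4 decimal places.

-0.0221

The secant line through (2.5000, 0.3078) and (2.6000, g(s1)) crosses zero at s2 = 2.5933.
So (2.5000, 0.3078), (2.6000, g(s1)), (2.5933, 0) are collinear:
g(s1) = 0.3078 · (2.6000 − 2.5933) / (2.5000 − 2.5933) = 0.3078 · (0.006700)/(-0.093300) = -0.022104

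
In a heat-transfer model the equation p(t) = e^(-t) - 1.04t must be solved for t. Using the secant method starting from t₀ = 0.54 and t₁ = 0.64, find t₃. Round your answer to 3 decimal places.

p(0.54) = 0.02115, p(0.64) = -0.13831
t₂ = 0.64000 − (-0.13831)·(0.64000 − 0.54000) / (-0.13831 − 0.02115) = 0.64000 − (-0.01383)/(-0.15946) = 0.55326
p(0.55326) = -0.00032
t₃ = 0.55326 − (-0.00032)·(0.55326 − 0.64000) / (-0.00032 − (-0.13831)) = 0.55326 − (0.00003)/(0.13798) = 0.55306

0.553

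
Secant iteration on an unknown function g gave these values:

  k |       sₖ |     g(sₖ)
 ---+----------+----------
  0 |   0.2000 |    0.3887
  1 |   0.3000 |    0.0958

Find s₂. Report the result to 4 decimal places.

0.3327

s₂ = 0.3000 − 0.0958·(0.3000 − 0.2000) / (0.0958 − 0.3887)
   = 0.3000 − (0.009580)/(-0.292900) = 0.332707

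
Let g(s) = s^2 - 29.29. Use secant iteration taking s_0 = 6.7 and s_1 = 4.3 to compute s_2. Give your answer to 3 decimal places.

5.282

g(6.7) = 15.60000, g(4.3) = -10.80000
s_2 = 4.30000 − (-10.80000)·(4.30000 − 6.70000) / (-10.80000 − 15.60000) = 4.30000 − (25.92000)/(-26.40000) = 5.28182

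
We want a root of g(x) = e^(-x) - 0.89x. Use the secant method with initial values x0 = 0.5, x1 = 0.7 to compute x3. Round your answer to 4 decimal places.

0.6103

g(0.5) = 0.161531, g(0.7) = -0.126415
x2 = 0.700000 − (-0.126415)·(0.700000 − 0.500000) / (-0.126415 − 0.161531) = 0.700000 − (-0.025283)/(-0.287945) = 0.612195
g(0.612195) = -0.002695
x3 = 0.612195 − (-0.002695)·(0.612195 − 0.700000) / (-0.002695 − (-0.126415)) = 0.612195 − (0.000237)/(0.123720) = 0.610283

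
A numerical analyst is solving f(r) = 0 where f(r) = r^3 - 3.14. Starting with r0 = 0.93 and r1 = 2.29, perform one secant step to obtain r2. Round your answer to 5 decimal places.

f(0.93) = -2.3356430, f(2.29) = 8.8689890
r2 = 2.2900000 − 8.8689890·(2.2900000 − 0.9300000) / (8.8689890 − (-2.3356430)) = 2.2900000 − (12.0618250)/(11.2046320) = 1.2134965

1.21350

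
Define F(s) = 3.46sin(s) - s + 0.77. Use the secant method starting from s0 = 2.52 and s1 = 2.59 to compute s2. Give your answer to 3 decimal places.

2.588

F(2.52) = 0.26486, F(2.59) = -0.00681
s2 = 2.59000 − (-0.00681)·(2.59000 − 2.52000) / (-0.00681 − 0.26486) = 2.59000 − (-0.00048)/(-0.27167) = 2.58825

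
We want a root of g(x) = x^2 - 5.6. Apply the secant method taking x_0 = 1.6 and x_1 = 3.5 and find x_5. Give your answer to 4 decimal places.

2.3664

g(1.6) = -3.040000, g(3.5) = 6.650000
x_2 = 3.500000 − 6.650000·(3.500000 − 1.600000) / (6.650000 − (-3.040000)) = 3.500000 − (12.635000)/(9.690000) = 2.196078
g(2.196078) = -0.777240
x_3 = 2.196078 − (-0.777240)·(2.196078 − 3.500000) / (-0.777240 − 6.650000) = 2.196078 − (1.013459)/(-7.427240) = 2.332530
g(2.332530) = -0.159303
x_4 = 2.332530 − (-0.159303)·(2.332530 − 2.196078) / (-0.159303 − (-0.777240)) = 2.332530 − (-0.021737)/(0.617936) = 2.367707
g(2.367707) = 0.006037
x_5 = 2.367707 − 0.006037·(2.367707 − 2.332530) / (0.006037 − (-0.159303)) = 2.367707 − (0.000212)/(0.165341) = 2.366423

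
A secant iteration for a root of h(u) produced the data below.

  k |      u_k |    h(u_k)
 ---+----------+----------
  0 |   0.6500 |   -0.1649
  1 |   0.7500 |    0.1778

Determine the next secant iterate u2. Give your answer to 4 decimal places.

u2 = 0.7500 − 0.1778·(0.7500 − 0.6500) / (0.1778 − (-0.1649))
   = 0.7500 − (0.017780)/(0.342700) = 0.698118

0.6981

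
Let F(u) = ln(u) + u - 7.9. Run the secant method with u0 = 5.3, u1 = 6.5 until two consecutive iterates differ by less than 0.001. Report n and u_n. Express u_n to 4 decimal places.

F(5.3) = -0.932293, F(6.5) = 0.471802
u2 = 6.500000 − 0.471802·(1.200000)/(1.404095) = 6.096778;  |Δ| = 0.403222
F(6.096778) = 0.004538
u3 = 6.096778 − 0.004538·(-0.403222)/(-0.467264) = 6.092862;  |Δ| = 0.003916
F(6.092862) = -0.000021
u4 = 6.092862 − (-0.000021)·(-0.003916)/(-0.004559) = 6.092879;  |Δ| = 0.000018
|u4 − u3| = 0.000018 < 0.001

n = 4, u_n = 6.0929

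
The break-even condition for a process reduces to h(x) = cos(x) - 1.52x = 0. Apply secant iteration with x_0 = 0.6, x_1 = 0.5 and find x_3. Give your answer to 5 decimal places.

h(0.6) = -0.0866644, h(0.5) = 0.1175826
x_2 = 0.5000000 − 0.1175826·(0.5000000 − 0.6000000) / (0.1175826 − (-0.0866644)) = 0.5000000 − (-0.0117583)/(0.2042469) = 0.5575688
h(0.5575688) = 0.0010394
x_3 = 0.5575688 − 0.0010394·(0.5575688 − 0.5000000) / (0.0010394 − 0.1175826) = 0.5575688 − (0.0000598)/(-0.1165432) = 0.5580823

0.55808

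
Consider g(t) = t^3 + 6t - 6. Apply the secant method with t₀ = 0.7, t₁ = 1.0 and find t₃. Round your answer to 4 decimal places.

0.8844

g(0.7) = -1.457000, g(1.0) = 1.000000
t₂ = 1.000000 − 1.000000·(1.000000 − 0.700000) / (1.000000 − (-1.457000)) = 1.000000 − (0.300000)/(2.457000) = 0.877900
g(0.877900) = -0.055996
t₃ = 0.877900 − (-0.055996)·(0.877900 − 1.000000) / (-0.055996 − 1.000000) = 0.877900 − (0.006837)/(-1.055996) = 0.884374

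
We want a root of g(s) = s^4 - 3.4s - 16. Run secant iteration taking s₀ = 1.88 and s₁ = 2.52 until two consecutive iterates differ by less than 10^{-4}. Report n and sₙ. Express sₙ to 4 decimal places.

n = 6, sₙ = 2.2014

g(1.88) = -9.900017, g(2.52) = 15.759580
s₂ = 2.520000 − 15.759580·(0.640000)/(25.659597) = 2.126926;  |Δ| = 0.393074
g(2.126926) = -2.766668
s₃ = 2.126926 − (-2.766668)·(-0.393074)/(-18.526249) = 2.185626;  |Δ| = 0.058701
g(2.185626) = -0.611756
s₄ = 2.185626 − (-0.611756)·(0.058701)/(2.154913) = 2.202291;  |Δ| = 0.016665
g(2.202291) = 0.035539
s₅ = 2.202291 − 0.035539·(0.016665)/(0.647295) = 2.201376;  |Δ| = 0.000915
g(2.201376) = -0.000417
s₆ = 2.201376 − (-0.000417)·(-0.000915)/(-0.035956) = 2.201387;  |Δ| = 0.000011
|s₆ − s₅| = 0.000011 < 10^{-4}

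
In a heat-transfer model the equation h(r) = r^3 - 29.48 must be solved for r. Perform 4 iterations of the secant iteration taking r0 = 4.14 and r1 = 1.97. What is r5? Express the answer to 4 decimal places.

3.0877

h(4.14) = 41.477944, h(1.97) = -21.834627
r2 = 1.970000 − (-21.834627)·(1.970000 − 4.140000) / (-21.834627 − 41.477944) = 1.970000 − (47.381141)/(-63.312571) = 2.718369
h(2.718369) = -9.392539
r3 = 2.718369 − (-9.392539)·(2.718369 − 1.970000) / (-9.392539 − (-21.834627)) = 2.718369 − (-7.029082)/(12.442088) = 3.283313
h(3.283313) = 5.914572
r4 = 3.283313 − 5.914572·(3.283313 − 2.718369) / (5.914572 − (-9.392539)) = 3.283313 − (3.341401)/(15.307111) = 3.065022
h(3.065022) = -0.686088
r5 = 3.065022 − (-0.686088)·(3.065022 − 3.283313) / (-0.686088 − 5.914572) = 3.065022 − (0.149767)/(-6.600660) = 3.087711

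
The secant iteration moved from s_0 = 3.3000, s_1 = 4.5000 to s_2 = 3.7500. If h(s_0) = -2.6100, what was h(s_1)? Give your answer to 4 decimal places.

4.3500

The secant line through (3.3000, -2.6100) and (4.5000, h(s_1)) crosses zero at s_2 = 3.7500.
So (3.3000, -2.6100), (4.5000, h(s_1)), (3.7500, 0) are collinear:
h(s_1) = -2.6100 · (4.5000 − 3.7500) / (3.3000 − 3.7500) = -2.6100 · (0.750000)/(-0.450000) = 4.350000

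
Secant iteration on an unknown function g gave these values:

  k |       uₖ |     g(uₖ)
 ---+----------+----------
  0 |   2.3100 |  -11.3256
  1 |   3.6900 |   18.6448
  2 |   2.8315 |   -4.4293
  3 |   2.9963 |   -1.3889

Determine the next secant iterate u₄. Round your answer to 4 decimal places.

3.0716

u₄ = 2.9963 − (-1.3889)·(2.9963 − 2.8315) / (-1.3889 − (-4.4293))
   = 2.9963 − (-0.228891)/(3.040400) = 3.071583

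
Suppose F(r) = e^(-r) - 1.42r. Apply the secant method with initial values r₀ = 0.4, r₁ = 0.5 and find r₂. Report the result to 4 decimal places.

F(0.4) = 0.102320, F(0.5) = -0.103469
r₂ = 0.500000 − (-0.103469)·(0.500000 − 0.400000) / (-0.103469 − 0.102320) = 0.500000 − (-0.010347)/(-0.205789) = 0.449721

0.4497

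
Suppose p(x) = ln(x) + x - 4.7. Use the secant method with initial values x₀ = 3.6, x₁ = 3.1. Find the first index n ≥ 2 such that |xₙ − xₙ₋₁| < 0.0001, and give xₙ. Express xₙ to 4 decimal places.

n = 4, xₙ = 3.4590

p(3.6) = 0.180934, p(3.1) = -0.468598
x₂ = 3.100000 − (-0.468598)·(-0.500000)/(-0.649532) = 3.460720;  |Δ| = 0.360720
p(3.460720) = 0.002196
x₃ = 3.460720 − 0.002196·(0.360720)/(0.470794) = 3.459037;  |Δ| = 0.001683
p(3.459037) = 0.000027
x₄ = 3.459037 − 0.000027·(-0.001683)/(-0.002169) = 3.459016;  |Δ| = 0.000021
|x₄ − x₃| = 0.000021 < 0.0001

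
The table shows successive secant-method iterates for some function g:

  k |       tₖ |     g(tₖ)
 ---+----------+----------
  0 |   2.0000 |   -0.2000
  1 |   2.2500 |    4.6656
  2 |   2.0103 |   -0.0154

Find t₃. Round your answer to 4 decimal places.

2.0111

t₃ = 2.0103 − (-0.0154)·(2.0103 − 2.2500) / (-0.0154 − 4.6656)
   = 2.0103 − (0.003691)/(-4.681000) = 2.011089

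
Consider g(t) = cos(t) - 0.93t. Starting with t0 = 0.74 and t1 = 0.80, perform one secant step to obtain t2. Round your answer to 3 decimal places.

0.771

g(0.74) = 0.05027, g(0.80) = -0.04729
t2 = 0.80000 − (-0.04729)·(0.80000 − 0.74000) / (-0.04729 − 0.05027) = 0.80000 − (-0.00284)/(-0.09756) = 0.77091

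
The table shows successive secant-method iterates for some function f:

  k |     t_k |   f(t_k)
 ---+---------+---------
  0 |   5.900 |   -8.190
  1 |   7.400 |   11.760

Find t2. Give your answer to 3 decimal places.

6.516

t2 = 7.400 − 11.760·(7.400 − 5.900) / (11.760 − (-8.190))
   = 7.400 − (17.64000)/(19.95000) = 6.51579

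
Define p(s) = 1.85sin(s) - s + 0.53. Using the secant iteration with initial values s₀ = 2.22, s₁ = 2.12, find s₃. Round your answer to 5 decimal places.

2.11385

p(2.22) = -0.2163539, p(2.12) = -0.0120601
s₂ = 2.1200000 − (-0.0120601)·(2.1200000 − 2.2200000) / (-0.0120601 − (-0.2163539)) = 2.1200000 − (0.0012060)/(0.2042938) = 2.1140967
p(2.1140967) = -0.0004834
s₃ = 2.1140967 − (-0.0004834)·(2.1140967 − 2.1200000) / (-0.0004834 − (-0.0120601)) = 2.1140967 − (0.0000029)/(0.0115767) = 2.1138502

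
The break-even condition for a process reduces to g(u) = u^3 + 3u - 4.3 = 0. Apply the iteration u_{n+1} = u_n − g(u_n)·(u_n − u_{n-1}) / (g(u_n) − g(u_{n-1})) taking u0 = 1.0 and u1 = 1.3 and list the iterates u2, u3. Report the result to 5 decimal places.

g(1.0) = -0.3000000, g(1.3) = 1.7970000
u2 = 1.3000000 − 1.7970000·(1.3000000 − 1.0000000) / (1.7970000 − (-0.3000000)) = 1.3000000 − (0.5391000)/(2.0970000) = 1.0429185
g(1.0429185) = -0.0368842
u3 = 1.0429185 − (-0.0368842)·(1.0429185 − 1.3000000) / (-0.0368842 − 1.7970000) = 1.0429185 − (0.0094823)/(-1.8338842) = 1.0480890

1.04292, 1.04809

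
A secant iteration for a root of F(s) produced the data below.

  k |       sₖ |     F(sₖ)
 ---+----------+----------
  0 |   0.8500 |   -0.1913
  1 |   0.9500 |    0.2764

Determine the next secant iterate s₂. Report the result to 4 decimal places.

0.8909

s₂ = 0.9500 − 0.2764·(0.9500 − 0.8500) / (0.2764 − (-0.1913))
   = 0.9500 − (0.027640)/(0.467700) = 0.890902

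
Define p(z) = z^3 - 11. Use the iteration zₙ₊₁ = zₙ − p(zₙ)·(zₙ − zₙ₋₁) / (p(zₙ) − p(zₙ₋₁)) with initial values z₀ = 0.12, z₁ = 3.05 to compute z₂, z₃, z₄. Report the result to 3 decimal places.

1.256, 1.869, 2.472

p(0.12) = -10.99827, p(3.05) = 17.37262
z₂ = 3.05000 − 17.37262·(3.05000 − 0.12000) / (17.37262 − (-10.99827)) = 3.05000 − (50.90179)/(28.37090) = 1.25584
p(1.25584) = -9.01935
z₃ = 1.25584 − (-9.01935)·(1.25584 − 3.05000) / (-9.01935 − 17.37262) = 1.25584 − (16.18211)/(-26.39197) = 1.86899
p(1.86899) = -4.47139
z₄ = 1.86899 − (-4.47139)·(1.86899 − 1.25584) / (-4.47139 − (-9.01935)) = 1.86899 − (-2.74161)/(4.54796) = 2.47181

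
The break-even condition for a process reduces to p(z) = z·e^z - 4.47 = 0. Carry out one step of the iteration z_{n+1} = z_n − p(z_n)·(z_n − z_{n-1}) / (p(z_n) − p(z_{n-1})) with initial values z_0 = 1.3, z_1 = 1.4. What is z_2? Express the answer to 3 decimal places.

1.267

p(1.3) = 0.30009, p(1.4) = 1.20728
z_2 = 1.40000 − 1.20728·(1.40000 − 1.30000) / (1.20728 − 0.30009) = 1.40000 − (0.12073)/(0.90719) = 1.26692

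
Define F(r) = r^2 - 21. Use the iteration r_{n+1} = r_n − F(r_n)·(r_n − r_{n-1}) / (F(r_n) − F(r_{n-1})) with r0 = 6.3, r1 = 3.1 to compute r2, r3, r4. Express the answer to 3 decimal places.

F(6.3) = 18.69000, F(3.1) = -11.39000
r2 = 3.10000 − (-11.39000)·(3.10000 − 6.30000) / (-11.39000 − 18.69000) = 3.10000 − (36.44800)/(-30.08000) = 4.31170
F(4.31170) = -2.40922
r3 = 4.31170 − (-2.40922)·(4.31170 − 3.10000) / (-2.40922 − (-11.39000)) = 4.31170 − (-2.91926)/(8.98078) = 4.63676
F(4.63676) = 0.49953
r4 = 4.63676 − 0.49953·(4.63676 − 4.31170) / (0.49953 − (-2.40922)) = 4.63676 − (0.16238)/(2.90876) = 4.58094

4.312, 4.637, 4.581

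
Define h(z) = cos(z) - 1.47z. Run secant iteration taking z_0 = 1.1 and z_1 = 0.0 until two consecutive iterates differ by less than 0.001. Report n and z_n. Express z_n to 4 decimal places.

n = 5, z_n = 0.5720

h(1.1) = -1.163404, h(0.0) = 1.000000
z_2 = 0.000000 − 1.000000·(-1.100000)/(2.163404) = 0.508458;  |Δ| = 0.508458
h(0.508458) = 0.126063
z_3 = 0.508458 − 0.126063·(0.508458)/(-0.873937) = 0.581802;  |Δ| = 0.073344
h(0.581802) = -0.019774
z_4 = 0.581802 − (-0.019774)·(0.073344)/(-0.145837) = 0.571857;  |Δ| = 0.009945
h(0.571857) = 0.000268
z_5 = 0.571857 − 0.000268·(-0.009945)/(0.020043) = 0.571990;  |Δ| = 0.000133
|z_5 − z_4| = 0.000133 < 0.001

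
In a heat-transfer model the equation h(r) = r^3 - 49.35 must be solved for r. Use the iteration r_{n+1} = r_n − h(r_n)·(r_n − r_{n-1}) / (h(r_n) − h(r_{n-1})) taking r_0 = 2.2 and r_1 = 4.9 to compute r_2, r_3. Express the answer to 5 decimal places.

h(2.2) = -38.7020000, h(4.9) = 68.2990000
r_2 = 4.9000000 − 68.2990000·(4.9000000 − 2.2000000) / (68.2990000 − (-38.7020000)) = 4.9000000 − (184.4073000)/(107.0010000) = 3.1765834
h(3.1765834) = -17.2961069
r_3 = 3.1765834 − (-17.2961069)·(3.1765834 − 4.9000000) / (-17.2961069 − 68.2990000) = 3.1765834 − (29.8083977)/(-85.5951069) = 3.5248322

3.17658, 3.52483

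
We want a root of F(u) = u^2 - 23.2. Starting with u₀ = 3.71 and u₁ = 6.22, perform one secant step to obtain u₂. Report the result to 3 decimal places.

F(3.71) = -9.43590, F(6.22) = 15.48840
u₂ = 6.22000 − 15.48840·(6.22000 − 3.71000) / (15.48840 − (-9.43590)) = 6.22000 − (38.87588)/(24.92430) = 4.66024

4.660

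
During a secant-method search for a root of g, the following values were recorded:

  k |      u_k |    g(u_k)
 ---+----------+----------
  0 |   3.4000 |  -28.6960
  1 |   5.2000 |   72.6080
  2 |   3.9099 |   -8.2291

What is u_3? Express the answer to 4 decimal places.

u_3 = 3.9099 − (-8.2291)·(3.9099 − 5.2000) / (-8.2291 − 72.6080)
   = 3.9099 − (10.616362)/(-80.837100) = 4.041230

4.0412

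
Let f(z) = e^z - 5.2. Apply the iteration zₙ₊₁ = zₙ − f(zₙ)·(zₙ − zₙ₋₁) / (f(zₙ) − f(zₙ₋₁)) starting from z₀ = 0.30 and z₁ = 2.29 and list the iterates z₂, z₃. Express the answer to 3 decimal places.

1.199, 1.512

f(0.30) = -3.85014, f(2.29) = 4.67494
z₂ = 2.29000 − 4.67494·(2.29000 − 0.30000) / (4.67494 − (-3.85014)) = 2.29000 − (9.30313)/(8.52508) = 1.19873
f(1.19873) = -1.88408
z₃ = 1.19873 − (-1.88408)·(1.19873 − 2.29000) / (-1.88408 − 4.67494) = 1.19873 − (2.05603)/(-6.55902) = 1.51220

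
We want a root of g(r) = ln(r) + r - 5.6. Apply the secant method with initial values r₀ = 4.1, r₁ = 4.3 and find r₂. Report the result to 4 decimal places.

g(4.1) = -0.089013, g(4.3) = 0.158615
r₂ = 4.300000 − 0.158615·(4.300000 − 4.100000) / (0.158615 − (-0.089013)) = 4.300000 − (0.031723)/(0.247628) = 4.171893

4.1719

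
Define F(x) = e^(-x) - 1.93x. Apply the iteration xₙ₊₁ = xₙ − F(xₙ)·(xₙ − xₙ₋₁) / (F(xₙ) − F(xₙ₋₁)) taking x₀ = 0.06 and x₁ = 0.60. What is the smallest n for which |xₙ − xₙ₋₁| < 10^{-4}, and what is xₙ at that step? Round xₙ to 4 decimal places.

n = 5, xₙ = 0.3611

F(0.06) = 0.825965, F(0.60) = -0.609188
x₂ = 0.600000 − (-0.609188)·(0.540000)/(-1.435153) = 0.370783;  |Δ| = 0.229217
F(0.370783) = -0.025417
x₃ = 0.370783 − (-0.025417)·(-0.229217)/(0.583771) = 0.360803;  |Δ| = 0.009980
F(0.360803) = 0.000767
x₄ = 0.360803 − 0.000767·(-0.009980)/(0.026184) = 0.361095;  |Δ| = 0.000292
F(0.361095) = -0.000001
x₅ = 0.361095 − (-0.000001)·(0.000292)/(-0.000768) = 0.361095;  |Δ| = 0.000000
|x₅ − x₄| = 0.000000 < 10^{-4}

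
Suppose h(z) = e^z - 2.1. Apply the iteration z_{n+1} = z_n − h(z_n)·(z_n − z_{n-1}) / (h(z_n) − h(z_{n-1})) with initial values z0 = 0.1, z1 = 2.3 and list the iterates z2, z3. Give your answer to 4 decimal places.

0.3468, 0.5032

h(0.1) = -0.994829, h(2.3) = 7.874182
z2 = 2.300000 − 7.874182·(2.300000 − 0.100000) / (7.874182 − (-0.994829)) = 2.300000 − (17.323201)/(8.869012) = 0.346772
h(0.346772) = -0.685506
z3 = 0.346772 − (-0.685506)·(0.346772 − 2.300000) / (-0.685506 − 7.874182) = 0.346772 − (1.338949)/(-8.559688) = 0.503197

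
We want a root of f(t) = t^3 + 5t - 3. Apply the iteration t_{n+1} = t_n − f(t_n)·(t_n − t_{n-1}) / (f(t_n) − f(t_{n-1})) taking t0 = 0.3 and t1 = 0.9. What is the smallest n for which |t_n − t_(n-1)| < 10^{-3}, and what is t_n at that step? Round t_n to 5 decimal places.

n = 5, t_n = 0.56410

f(0.3) = -1.4730000, f(0.9) = 2.2290000
t2 = 0.9000000 − 2.2290000·(0.6000000)/(3.7020000) = 0.5387358;  |Δ| = 0.3612642
f(0.5387358) = -0.1499602
t3 = 0.5387358 − (-0.1499602)·(-0.3612642)/(-2.3789602) = 0.5615085;  |Δ| = 0.0227727
f(0.5615085) = -0.0154186
t4 = 0.5615085 − (-0.0154186)·(0.0227727)/(0.1345416) = 0.5641182;  |Δ| = 0.0026098
f(0.5641182) = 0.0001103
t5 = 0.5641182 − 0.0001103·(0.0026098)/(0.0155288) = 0.5640997;  |Δ| = 0.0000185
|t5 − t4| = 0.0000185 < 10^{-3}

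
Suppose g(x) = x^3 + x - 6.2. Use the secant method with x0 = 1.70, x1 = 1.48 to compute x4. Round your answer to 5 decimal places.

1.65629

g(1.70) = 0.4130000, g(1.48) = -1.4782080
x2 = 1.4800000 − (-1.4782080)·(1.4800000 − 1.7000000) / (-1.4782080 − 0.4130000) = 1.4800000 − (0.3252058)/(-1.8912080) = 1.6519566
g(1.6519566) = -0.0399186
x3 = 1.6519566 − (-0.0399186)·(1.6519566 − 1.4800000) / (-0.0399186 − (-1.4782080)) = 1.6519566 − (-0.0068643)/(1.4382894) = 1.6567292
g(1.6567292) = 0.0040390
x4 = 1.6567292 − 0.0040390·(1.6567292 − 1.6519566) / (0.0040390 − (-0.0399186)) = 1.6567292 − (0.0000193)/(0.0439576) = 1.6562906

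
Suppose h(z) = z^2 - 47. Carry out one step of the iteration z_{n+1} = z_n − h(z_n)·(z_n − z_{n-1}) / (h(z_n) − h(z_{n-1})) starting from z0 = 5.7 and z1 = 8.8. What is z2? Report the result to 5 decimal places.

h(5.7) = -14.5100000, h(8.8) = 30.4400000
z2 = 8.8000000 − 30.4400000·(8.8000000 − 5.7000000) / (30.4400000 − (-14.5100000)) = 8.8000000 − (94.3640000)/(44.9500000) = 6.7006897

6.70069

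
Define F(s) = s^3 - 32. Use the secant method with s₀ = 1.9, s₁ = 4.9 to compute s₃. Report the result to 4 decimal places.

2.9227

F(1.9) = -25.141000, F(4.9) = 85.649000
s₂ = 4.900000 − 85.649000·(4.900000 − 1.900000) / (85.649000 − (-25.141000)) = 4.900000 − (256.947000)/(110.790000) = 2.580774
F(2.580774) = -14.811018
s₃ = 2.580774 − (-14.811018)·(2.580774 − 4.900000) / (-14.811018 − 85.649000) = 2.580774 − (34.350093)/(-100.460018) = 2.922702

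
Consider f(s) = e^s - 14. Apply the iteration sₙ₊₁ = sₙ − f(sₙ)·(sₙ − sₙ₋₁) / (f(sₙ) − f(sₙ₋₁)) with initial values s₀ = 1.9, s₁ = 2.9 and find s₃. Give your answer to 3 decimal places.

f(1.9) = -7.31411, f(2.9) = 4.17415
s₂ = 2.90000 − 4.17415·(2.90000 − 1.90000) / (4.17415 − (-7.31411)) = 2.90000 − (4.17415)/(11.48825) = 2.53666
f(2.53666) = -1.36261
s₃ = 2.53666 − (-1.36261)·(2.53666 − 2.90000) / (-1.36261 − 4.17415) = 2.53666 − (0.49509)/(-5.53676) = 2.62608

2.626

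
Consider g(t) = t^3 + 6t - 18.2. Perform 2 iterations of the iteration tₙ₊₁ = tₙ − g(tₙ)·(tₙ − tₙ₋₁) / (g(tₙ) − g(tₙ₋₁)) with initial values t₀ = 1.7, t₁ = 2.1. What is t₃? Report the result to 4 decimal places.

1.8956

g(1.7) = -3.087000, g(2.1) = 3.661000
t₂ = 2.100000 − 3.661000·(2.100000 − 1.700000) / (3.661000 − (-3.087000)) = 2.100000 − (1.464400)/(6.748000) = 1.882988
g(1.882988) = -0.225675
t₃ = 1.882988 − (-0.225675)·(1.882988 − 2.100000) / (-0.225675 − 3.661000) = 1.882988 − (0.048974)/(-3.886675) = 1.895588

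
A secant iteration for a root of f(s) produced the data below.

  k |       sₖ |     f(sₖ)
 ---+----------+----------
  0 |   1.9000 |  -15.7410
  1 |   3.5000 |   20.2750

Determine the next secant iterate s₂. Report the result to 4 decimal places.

2.5993

s₂ = 3.5000 − 20.2750·(3.5000 − 1.9000) / (20.2750 − (-15.7410))
   = 3.5000 − (32.440000)/(36.016000) = 2.599289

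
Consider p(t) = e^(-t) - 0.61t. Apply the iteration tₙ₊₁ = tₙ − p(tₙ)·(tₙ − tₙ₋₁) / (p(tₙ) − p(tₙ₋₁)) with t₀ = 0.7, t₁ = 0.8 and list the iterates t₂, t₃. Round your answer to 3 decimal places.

p(0.7) = 0.06959, p(0.8) = -0.03867
t₂ = 0.80000 − (-0.03867)·(0.80000 − 0.70000) / (-0.03867 − 0.06959) = 0.80000 − (-0.00387)/(-0.10826) = 0.76428
p(0.76428) = -0.00054
t₃ = 0.76428 − (-0.00054)·(0.76428 − 0.80000) / (-0.00054 − (-0.03867)) = 0.76428 − (0.00002)/(0.03813) = 0.76377

0.764, 0.764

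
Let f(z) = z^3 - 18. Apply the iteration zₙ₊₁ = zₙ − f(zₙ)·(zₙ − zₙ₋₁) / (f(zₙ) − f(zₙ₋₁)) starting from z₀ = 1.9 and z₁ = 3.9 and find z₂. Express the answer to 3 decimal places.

f(1.9) = -11.14100, f(3.9) = 41.31900
z₂ = 3.90000 − 41.31900·(3.90000 − 1.90000) / (41.31900 − (-11.14100)) = 3.90000 − (82.63800)/(52.46000) = 2.32474

2.325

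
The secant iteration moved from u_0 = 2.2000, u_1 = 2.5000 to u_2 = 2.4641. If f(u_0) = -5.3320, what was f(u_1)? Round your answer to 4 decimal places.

0.7248

The secant line through (2.2000, -5.3320) and (2.5000, f(u_1)) crosses zero at u_2 = 2.4641.
So (2.2000, -5.3320), (2.5000, f(u_1)), (2.4641, 0) are collinear:
f(u_1) = -5.3320 · (2.5000 − 2.4641) / (2.2000 − 2.4641) = -5.3320 · (0.035900)/(-0.264100) = 0.724797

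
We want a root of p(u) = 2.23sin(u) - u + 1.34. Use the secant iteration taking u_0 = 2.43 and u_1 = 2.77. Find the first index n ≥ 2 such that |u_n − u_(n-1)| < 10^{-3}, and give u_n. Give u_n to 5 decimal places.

p(2.43) = 0.3662809, p(2.77) = -0.6202873
u_2 = 2.7700000 − (-0.6202873)·(0.3400000)/(-0.9865682) = 2.5562310;  |Δ| = 0.2137690
p(2.5562310) = 0.0158459
u_3 = 2.5562310 − 0.0158459·(-0.2137690)/(0.6361332) = 2.5615559;  |Δ| = 0.0053249
p(2.5615559) = 0.0006059
u_4 = 2.5615559 − 0.0006059·(0.0053249)/(-0.0152400) = 2.5617677;  |Δ| = 0.0002117
|u_4 − u_3| = 0.0002117 < 10^{-3}

n = 4, u_n = 2.56177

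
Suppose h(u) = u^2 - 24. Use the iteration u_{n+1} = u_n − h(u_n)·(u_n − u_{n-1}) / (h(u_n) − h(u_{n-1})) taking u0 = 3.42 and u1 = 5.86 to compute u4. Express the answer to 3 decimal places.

h(3.42) = -12.30360, h(5.86) = 10.33960
u2 = 5.86000 − 10.33960·(5.86000 − 3.42000) / (10.33960 − (-12.30360)) = 5.86000 − (25.22862)/(22.64320) = 4.74582
h(4.74582) = -1.47720
u3 = 4.74582 − (-1.47720)·(4.74582 − 5.86000) / (-1.47720 − 10.33960) = 4.74582 − (1.64587)/(-11.81680) = 4.88510
h(4.88510) = -0.13579
u4 = 4.88510 − (-0.13579)·(4.88510 − 4.74582) / (-0.13579 − (-1.47720)) = 4.88510 − (-0.01891)/(1.34142) = 4.89920

4.899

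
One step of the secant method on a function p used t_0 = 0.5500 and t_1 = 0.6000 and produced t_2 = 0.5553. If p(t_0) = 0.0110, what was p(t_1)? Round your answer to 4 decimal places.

-0.0928

The secant line through (0.5500, 0.0110) and (0.6000, p(t_1)) crosses zero at t_2 = 0.5553.
So (0.5500, 0.0110), (0.6000, p(t_1)), (0.5553, 0) are collinear:
p(t_1) = 0.0110 · (0.6000 − 0.5553) / (0.5500 − 0.5553) = 0.0110 · (0.044700)/(-0.005300) = -0.092774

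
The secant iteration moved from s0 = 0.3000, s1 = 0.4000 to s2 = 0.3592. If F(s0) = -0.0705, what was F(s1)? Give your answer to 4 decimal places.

The secant line through (0.3000, -0.0705) and (0.4000, F(s1)) crosses zero at s2 = 0.3592.
So (0.3000, -0.0705), (0.4000, F(s1)), (0.3592, 0) are collinear:
F(s1) = -0.0705 · (0.4000 − 0.3592) / (0.3000 − 0.3592) = -0.0705 · (0.040800)/(-0.059200) = 0.048588

0.0486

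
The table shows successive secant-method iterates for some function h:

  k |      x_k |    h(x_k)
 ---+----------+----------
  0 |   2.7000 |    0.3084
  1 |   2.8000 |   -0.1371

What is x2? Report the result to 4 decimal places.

x2 = 2.8000 − (-0.1371)·(2.8000 − 2.7000) / (-0.1371 − 0.3084)
   = 2.8000 − (-0.013710)/(-0.445500) = 2.769226

2.7692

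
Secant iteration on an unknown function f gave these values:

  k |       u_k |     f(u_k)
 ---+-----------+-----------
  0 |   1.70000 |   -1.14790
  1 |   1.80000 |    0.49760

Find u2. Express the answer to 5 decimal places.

1.76976

u2 = 1.80000 − 0.49760·(1.80000 − 1.70000) / (0.49760 − (-1.14790))
   = 1.80000 − (0.0497600)/(1.6455000) = 1.7697600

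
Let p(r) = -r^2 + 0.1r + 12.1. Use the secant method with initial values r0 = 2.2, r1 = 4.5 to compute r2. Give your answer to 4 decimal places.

p(2.2) = 7.480000, p(4.5) = -7.700000
r2 = 4.500000 − (-7.700000)·(4.500000 − 2.200000) / (-7.700000 − 7.480000) = 4.500000 − (-17.710000)/(-15.180000) = 3.333333

3.3333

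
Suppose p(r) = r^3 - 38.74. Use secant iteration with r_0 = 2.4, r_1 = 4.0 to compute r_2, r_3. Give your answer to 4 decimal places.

p(2.4) = -24.916000, p(4.0) = 25.260000
r_2 = 4.000000 − 25.260000·(4.000000 − 2.400000) / (25.260000 − (-24.916000)) = 4.000000 − (40.416000)/(50.176000) = 3.194515
p(3.194515) = -6.140201
r_3 = 3.194515 − (-6.140201)·(3.194515 − 4.000000) / (-6.140201 − 25.260000) = 3.194515 − (4.945838)/(-31.400201) = 3.352025

3.1945, 3.3520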